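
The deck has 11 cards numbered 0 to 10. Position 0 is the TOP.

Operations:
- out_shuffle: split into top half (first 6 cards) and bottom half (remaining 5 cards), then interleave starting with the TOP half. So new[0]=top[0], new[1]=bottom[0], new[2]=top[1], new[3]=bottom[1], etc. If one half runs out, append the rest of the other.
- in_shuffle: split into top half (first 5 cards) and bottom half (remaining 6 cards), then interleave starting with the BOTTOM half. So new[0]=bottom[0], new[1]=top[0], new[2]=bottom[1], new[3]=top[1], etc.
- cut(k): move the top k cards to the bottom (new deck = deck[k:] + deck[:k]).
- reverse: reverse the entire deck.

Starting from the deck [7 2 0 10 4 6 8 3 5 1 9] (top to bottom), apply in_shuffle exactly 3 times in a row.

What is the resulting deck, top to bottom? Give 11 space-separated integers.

After op 1 (in_shuffle): [6 7 8 2 3 0 5 10 1 4 9]
After op 2 (in_shuffle): [0 6 5 7 10 8 1 2 4 3 9]
After op 3 (in_shuffle): [8 0 1 6 2 5 4 7 3 10 9]

Answer: 8 0 1 6 2 5 4 7 3 10 9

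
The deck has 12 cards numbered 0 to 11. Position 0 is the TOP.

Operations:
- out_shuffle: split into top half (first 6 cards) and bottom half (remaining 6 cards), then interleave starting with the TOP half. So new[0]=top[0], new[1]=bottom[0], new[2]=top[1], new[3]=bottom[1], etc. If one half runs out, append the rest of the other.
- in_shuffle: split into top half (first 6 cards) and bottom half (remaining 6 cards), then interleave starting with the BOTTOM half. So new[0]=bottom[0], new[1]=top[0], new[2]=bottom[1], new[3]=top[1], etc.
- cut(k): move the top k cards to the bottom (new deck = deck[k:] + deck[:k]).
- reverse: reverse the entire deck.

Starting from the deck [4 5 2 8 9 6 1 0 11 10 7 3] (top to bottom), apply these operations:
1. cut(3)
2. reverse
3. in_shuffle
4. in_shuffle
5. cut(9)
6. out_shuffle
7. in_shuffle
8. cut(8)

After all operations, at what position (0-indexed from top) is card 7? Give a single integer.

Answer: 6

Derivation:
After op 1 (cut(3)): [8 9 6 1 0 11 10 7 3 4 5 2]
After op 2 (reverse): [2 5 4 3 7 10 11 0 1 6 9 8]
After op 3 (in_shuffle): [11 2 0 5 1 4 6 3 9 7 8 10]
After op 4 (in_shuffle): [6 11 3 2 9 0 7 5 8 1 10 4]
After op 5 (cut(9)): [1 10 4 6 11 3 2 9 0 7 5 8]
After op 6 (out_shuffle): [1 2 10 9 4 0 6 7 11 5 3 8]
After op 7 (in_shuffle): [6 1 7 2 11 10 5 9 3 4 8 0]
After op 8 (cut(8)): [3 4 8 0 6 1 7 2 11 10 5 9]
Card 7 is at position 6.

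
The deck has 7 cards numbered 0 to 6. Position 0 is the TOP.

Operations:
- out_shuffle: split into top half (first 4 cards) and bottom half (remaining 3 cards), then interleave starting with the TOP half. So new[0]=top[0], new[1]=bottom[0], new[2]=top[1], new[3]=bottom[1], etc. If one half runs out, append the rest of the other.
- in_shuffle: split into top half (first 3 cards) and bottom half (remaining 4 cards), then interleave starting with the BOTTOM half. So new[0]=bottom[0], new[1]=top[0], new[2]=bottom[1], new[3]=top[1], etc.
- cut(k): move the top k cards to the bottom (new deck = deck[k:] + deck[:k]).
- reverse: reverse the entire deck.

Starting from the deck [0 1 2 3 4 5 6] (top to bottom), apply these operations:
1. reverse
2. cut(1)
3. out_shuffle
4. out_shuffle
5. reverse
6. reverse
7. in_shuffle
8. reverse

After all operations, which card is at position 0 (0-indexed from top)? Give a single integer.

After op 1 (reverse): [6 5 4 3 2 1 0]
After op 2 (cut(1)): [5 4 3 2 1 0 6]
After op 3 (out_shuffle): [5 1 4 0 3 6 2]
After op 4 (out_shuffle): [5 3 1 6 4 2 0]
After op 5 (reverse): [0 2 4 6 1 3 5]
After op 6 (reverse): [5 3 1 6 4 2 0]
After op 7 (in_shuffle): [6 5 4 3 2 1 0]
After op 8 (reverse): [0 1 2 3 4 5 6]
Position 0: card 0.

Answer: 0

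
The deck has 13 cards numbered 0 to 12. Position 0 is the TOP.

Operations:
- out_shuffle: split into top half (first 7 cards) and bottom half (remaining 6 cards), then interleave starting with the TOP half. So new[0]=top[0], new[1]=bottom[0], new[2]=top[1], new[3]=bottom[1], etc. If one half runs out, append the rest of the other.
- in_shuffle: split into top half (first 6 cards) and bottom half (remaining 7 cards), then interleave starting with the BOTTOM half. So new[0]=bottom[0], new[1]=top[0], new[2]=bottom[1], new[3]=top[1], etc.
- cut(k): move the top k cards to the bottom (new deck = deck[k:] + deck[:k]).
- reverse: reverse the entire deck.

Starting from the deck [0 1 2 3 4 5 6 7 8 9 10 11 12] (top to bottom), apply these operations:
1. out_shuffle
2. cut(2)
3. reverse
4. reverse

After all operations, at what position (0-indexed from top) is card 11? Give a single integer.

After op 1 (out_shuffle): [0 7 1 8 2 9 3 10 4 11 5 12 6]
After op 2 (cut(2)): [1 8 2 9 3 10 4 11 5 12 6 0 7]
After op 3 (reverse): [7 0 6 12 5 11 4 10 3 9 2 8 1]
After op 4 (reverse): [1 8 2 9 3 10 4 11 5 12 6 0 7]
Card 11 is at position 7.

Answer: 7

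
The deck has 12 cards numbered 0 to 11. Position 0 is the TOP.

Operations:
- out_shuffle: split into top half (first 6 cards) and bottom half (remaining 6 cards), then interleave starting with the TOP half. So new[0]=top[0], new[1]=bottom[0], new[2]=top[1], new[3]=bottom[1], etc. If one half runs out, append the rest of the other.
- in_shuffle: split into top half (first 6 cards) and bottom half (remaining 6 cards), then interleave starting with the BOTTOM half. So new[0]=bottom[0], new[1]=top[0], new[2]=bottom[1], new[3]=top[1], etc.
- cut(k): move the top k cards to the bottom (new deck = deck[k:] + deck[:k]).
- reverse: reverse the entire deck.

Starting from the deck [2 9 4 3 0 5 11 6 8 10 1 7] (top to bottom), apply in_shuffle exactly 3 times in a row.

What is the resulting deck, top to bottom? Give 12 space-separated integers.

After op 1 (in_shuffle): [11 2 6 9 8 4 10 3 1 0 7 5]
After op 2 (in_shuffle): [10 11 3 2 1 6 0 9 7 8 5 4]
After op 3 (in_shuffle): [0 10 9 11 7 3 8 2 5 1 4 6]

Answer: 0 10 9 11 7 3 8 2 5 1 4 6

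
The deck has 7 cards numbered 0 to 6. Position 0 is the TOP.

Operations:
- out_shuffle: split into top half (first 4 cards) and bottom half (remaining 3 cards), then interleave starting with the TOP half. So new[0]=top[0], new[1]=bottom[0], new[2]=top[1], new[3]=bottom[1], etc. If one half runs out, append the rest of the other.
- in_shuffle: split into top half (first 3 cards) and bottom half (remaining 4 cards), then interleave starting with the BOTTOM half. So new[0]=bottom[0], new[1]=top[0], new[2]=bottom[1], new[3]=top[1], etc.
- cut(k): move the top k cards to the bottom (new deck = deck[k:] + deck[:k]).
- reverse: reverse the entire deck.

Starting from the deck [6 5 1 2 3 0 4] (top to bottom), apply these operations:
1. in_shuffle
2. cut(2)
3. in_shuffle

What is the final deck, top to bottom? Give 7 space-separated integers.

After op 1 (in_shuffle): [2 6 3 5 0 1 4]
After op 2 (cut(2)): [3 5 0 1 4 2 6]
After op 3 (in_shuffle): [1 3 4 5 2 0 6]

Answer: 1 3 4 5 2 0 6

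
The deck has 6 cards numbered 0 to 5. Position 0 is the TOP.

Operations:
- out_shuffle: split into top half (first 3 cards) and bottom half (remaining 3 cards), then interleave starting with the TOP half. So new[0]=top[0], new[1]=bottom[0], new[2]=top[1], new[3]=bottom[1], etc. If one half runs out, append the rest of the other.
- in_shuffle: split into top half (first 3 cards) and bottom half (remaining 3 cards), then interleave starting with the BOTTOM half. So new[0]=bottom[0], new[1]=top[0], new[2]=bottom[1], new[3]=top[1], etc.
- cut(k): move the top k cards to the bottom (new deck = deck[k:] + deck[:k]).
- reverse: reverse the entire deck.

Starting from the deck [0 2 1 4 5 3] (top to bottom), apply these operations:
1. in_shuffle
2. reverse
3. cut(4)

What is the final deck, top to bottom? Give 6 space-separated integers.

Answer: 0 4 1 3 2 5

Derivation:
After op 1 (in_shuffle): [4 0 5 2 3 1]
After op 2 (reverse): [1 3 2 5 0 4]
After op 3 (cut(4)): [0 4 1 3 2 5]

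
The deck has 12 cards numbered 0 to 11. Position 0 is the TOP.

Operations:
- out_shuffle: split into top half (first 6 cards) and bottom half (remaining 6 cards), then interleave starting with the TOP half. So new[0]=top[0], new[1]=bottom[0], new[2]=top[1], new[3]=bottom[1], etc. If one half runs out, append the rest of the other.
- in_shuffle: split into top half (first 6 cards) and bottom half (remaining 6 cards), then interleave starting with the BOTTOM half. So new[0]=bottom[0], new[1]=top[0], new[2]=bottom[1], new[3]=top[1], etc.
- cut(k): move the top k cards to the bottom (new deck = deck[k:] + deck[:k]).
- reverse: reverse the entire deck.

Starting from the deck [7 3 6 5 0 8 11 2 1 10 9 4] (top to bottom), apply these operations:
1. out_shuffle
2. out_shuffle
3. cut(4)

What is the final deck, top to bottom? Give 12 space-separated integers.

Answer: 3 0 2 9 6 8 1 4 7 5 11 10

Derivation:
After op 1 (out_shuffle): [7 11 3 2 6 1 5 10 0 9 8 4]
After op 2 (out_shuffle): [7 5 11 10 3 0 2 9 6 8 1 4]
After op 3 (cut(4)): [3 0 2 9 6 8 1 4 7 5 11 10]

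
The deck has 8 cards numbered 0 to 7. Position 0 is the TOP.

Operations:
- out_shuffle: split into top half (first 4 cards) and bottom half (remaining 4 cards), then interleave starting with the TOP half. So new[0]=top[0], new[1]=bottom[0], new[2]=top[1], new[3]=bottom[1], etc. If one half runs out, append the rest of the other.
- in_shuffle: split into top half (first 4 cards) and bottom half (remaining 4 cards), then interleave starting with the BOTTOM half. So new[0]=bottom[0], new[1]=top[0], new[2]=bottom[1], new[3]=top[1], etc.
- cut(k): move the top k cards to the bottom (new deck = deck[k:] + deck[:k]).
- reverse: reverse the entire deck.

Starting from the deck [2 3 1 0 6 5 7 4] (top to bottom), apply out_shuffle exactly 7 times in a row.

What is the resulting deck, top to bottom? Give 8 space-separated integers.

After op 1 (out_shuffle): [2 6 3 5 1 7 0 4]
After op 2 (out_shuffle): [2 1 6 7 3 0 5 4]
After op 3 (out_shuffle): [2 3 1 0 6 5 7 4]
After op 4 (out_shuffle): [2 6 3 5 1 7 0 4]
After op 5 (out_shuffle): [2 1 6 7 3 0 5 4]
After op 6 (out_shuffle): [2 3 1 0 6 5 7 4]
After op 7 (out_shuffle): [2 6 3 5 1 7 0 4]

Answer: 2 6 3 5 1 7 0 4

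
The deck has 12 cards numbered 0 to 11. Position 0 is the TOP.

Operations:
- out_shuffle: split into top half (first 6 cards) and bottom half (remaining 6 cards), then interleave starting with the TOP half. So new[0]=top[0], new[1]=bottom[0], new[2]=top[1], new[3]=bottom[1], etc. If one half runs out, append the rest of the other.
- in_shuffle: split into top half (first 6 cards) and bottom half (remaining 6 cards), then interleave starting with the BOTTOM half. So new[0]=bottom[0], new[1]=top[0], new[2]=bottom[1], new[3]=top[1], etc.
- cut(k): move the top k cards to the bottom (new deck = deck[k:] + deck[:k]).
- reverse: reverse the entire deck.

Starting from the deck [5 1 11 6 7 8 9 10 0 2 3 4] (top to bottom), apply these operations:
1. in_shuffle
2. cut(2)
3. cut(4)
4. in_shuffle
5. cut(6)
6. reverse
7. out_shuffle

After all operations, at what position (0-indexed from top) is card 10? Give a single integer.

After op 1 (in_shuffle): [9 5 10 1 0 11 2 6 3 7 4 8]
After op 2 (cut(2)): [10 1 0 11 2 6 3 7 4 8 9 5]
After op 3 (cut(4)): [2 6 3 7 4 8 9 5 10 1 0 11]
After op 4 (in_shuffle): [9 2 5 6 10 3 1 7 0 4 11 8]
After op 5 (cut(6)): [1 7 0 4 11 8 9 2 5 6 10 3]
After op 6 (reverse): [3 10 6 5 2 9 8 11 4 0 7 1]
After op 7 (out_shuffle): [3 8 10 11 6 4 5 0 2 7 9 1]
Card 10 is at position 2.

Answer: 2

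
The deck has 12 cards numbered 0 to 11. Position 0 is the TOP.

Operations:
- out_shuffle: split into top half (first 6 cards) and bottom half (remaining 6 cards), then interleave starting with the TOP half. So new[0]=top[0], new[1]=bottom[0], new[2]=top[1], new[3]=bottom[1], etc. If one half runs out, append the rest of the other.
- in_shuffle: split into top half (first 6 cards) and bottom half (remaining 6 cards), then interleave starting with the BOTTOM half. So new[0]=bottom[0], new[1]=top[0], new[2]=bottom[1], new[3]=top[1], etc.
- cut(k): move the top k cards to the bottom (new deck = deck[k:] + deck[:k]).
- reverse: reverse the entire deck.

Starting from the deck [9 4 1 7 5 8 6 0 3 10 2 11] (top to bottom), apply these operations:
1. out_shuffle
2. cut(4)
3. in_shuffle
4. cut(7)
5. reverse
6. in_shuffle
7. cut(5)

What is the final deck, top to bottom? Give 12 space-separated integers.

Answer: 9 5 3 4 11 10 1 8 6 2 7 0

Derivation:
After op 1 (out_shuffle): [9 6 4 0 1 3 7 10 5 2 8 11]
After op 2 (cut(4)): [1 3 7 10 5 2 8 11 9 6 4 0]
After op 3 (in_shuffle): [8 1 11 3 9 7 6 10 4 5 0 2]
After op 4 (cut(7)): [10 4 5 0 2 8 1 11 3 9 7 6]
After op 5 (reverse): [6 7 9 3 11 1 8 2 0 5 4 10]
After op 6 (in_shuffle): [8 6 2 7 0 9 5 3 4 11 10 1]
After op 7 (cut(5)): [9 5 3 4 11 10 1 8 6 2 7 0]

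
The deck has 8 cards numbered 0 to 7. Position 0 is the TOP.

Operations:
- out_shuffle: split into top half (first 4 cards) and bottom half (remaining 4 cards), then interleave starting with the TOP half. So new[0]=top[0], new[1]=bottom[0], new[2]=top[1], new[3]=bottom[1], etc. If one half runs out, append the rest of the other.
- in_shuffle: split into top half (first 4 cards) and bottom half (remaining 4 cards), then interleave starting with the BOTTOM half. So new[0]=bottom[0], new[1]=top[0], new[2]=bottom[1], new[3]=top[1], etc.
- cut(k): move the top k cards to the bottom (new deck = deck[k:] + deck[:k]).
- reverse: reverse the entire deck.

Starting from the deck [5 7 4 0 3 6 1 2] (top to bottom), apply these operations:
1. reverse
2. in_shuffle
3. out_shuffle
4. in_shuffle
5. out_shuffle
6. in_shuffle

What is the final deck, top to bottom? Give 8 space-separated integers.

After op 1 (reverse): [2 1 6 3 0 4 7 5]
After op 2 (in_shuffle): [0 2 4 1 7 6 5 3]
After op 3 (out_shuffle): [0 7 2 6 4 5 1 3]
After op 4 (in_shuffle): [4 0 5 7 1 2 3 6]
After op 5 (out_shuffle): [4 1 0 2 5 3 7 6]
After op 6 (in_shuffle): [5 4 3 1 7 0 6 2]

Answer: 5 4 3 1 7 0 6 2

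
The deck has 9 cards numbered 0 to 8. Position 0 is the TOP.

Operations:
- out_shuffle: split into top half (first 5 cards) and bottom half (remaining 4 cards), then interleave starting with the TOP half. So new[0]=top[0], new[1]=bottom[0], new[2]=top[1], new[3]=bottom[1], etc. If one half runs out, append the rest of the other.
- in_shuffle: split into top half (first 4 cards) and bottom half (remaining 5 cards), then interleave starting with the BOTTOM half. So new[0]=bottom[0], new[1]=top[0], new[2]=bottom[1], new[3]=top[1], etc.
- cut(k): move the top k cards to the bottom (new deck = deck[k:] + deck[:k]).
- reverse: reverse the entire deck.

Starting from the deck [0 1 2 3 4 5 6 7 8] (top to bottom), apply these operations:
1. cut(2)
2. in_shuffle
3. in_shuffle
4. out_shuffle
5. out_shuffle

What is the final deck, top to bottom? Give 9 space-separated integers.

After op 1 (cut(2)): [2 3 4 5 6 7 8 0 1]
After op 2 (in_shuffle): [6 2 7 3 8 4 0 5 1]
After op 3 (in_shuffle): [8 6 4 2 0 7 5 3 1]
After op 4 (out_shuffle): [8 7 6 5 4 3 2 1 0]
After op 5 (out_shuffle): [8 3 7 2 6 1 5 0 4]

Answer: 8 3 7 2 6 1 5 0 4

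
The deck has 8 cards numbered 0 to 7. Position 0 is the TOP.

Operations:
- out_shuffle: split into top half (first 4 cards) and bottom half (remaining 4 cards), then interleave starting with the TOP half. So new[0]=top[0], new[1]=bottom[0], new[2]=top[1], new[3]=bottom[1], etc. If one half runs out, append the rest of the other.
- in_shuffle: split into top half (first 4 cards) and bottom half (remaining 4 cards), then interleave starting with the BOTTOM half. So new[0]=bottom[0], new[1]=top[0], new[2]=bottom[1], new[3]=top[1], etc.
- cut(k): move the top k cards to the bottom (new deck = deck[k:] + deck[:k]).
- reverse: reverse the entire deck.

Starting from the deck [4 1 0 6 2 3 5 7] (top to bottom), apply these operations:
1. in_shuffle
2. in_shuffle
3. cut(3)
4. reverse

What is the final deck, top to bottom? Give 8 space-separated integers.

Answer: 0 2 5 1 6 3 7 4

Derivation:
After op 1 (in_shuffle): [2 4 3 1 5 0 7 6]
After op 2 (in_shuffle): [5 2 0 4 7 3 6 1]
After op 3 (cut(3)): [4 7 3 6 1 5 2 0]
After op 4 (reverse): [0 2 5 1 6 3 7 4]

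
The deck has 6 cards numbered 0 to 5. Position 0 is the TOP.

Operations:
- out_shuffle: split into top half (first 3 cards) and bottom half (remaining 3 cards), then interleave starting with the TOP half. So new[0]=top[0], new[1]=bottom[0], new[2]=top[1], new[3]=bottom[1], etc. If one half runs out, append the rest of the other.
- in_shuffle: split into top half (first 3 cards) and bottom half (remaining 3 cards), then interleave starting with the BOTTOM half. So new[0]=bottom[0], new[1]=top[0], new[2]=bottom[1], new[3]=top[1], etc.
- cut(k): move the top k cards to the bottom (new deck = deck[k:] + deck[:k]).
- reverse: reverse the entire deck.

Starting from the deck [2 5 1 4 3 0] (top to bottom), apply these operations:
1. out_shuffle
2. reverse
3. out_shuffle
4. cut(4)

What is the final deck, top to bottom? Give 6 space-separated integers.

After op 1 (out_shuffle): [2 4 5 3 1 0]
After op 2 (reverse): [0 1 3 5 4 2]
After op 3 (out_shuffle): [0 5 1 4 3 2]
After op 4 (cut(4)): [3 2 0 5 1 4]

Answer: 3 2 0 5 1 4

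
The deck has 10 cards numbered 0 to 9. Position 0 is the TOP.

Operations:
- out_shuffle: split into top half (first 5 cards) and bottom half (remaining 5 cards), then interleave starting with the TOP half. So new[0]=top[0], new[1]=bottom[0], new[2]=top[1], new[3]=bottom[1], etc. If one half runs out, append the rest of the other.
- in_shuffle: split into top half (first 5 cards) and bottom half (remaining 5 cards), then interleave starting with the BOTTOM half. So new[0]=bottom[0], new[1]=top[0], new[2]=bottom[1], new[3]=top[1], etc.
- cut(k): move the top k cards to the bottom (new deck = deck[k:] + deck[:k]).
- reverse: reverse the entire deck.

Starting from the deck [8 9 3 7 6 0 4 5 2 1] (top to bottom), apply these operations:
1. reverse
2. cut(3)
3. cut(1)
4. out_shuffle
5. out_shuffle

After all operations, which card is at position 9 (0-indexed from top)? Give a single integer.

After op 1 (reverse): [1 2 5 4 0 6 7 3 9 8]
After op 2 (cut(3)): [4 0 6 7 3 9 8 1 2 5]
After op 3 (cut(1)): [0 6 7 3 9 8 1 2 5 4]
After op 4 (out_shuffle): [0 8 6 1 7 2 3 5 9 4]
After op 5 (out_shuffle): [0 2 8 3 6 5 1 9 7 4]
Position 9: card 4.

Answer: 4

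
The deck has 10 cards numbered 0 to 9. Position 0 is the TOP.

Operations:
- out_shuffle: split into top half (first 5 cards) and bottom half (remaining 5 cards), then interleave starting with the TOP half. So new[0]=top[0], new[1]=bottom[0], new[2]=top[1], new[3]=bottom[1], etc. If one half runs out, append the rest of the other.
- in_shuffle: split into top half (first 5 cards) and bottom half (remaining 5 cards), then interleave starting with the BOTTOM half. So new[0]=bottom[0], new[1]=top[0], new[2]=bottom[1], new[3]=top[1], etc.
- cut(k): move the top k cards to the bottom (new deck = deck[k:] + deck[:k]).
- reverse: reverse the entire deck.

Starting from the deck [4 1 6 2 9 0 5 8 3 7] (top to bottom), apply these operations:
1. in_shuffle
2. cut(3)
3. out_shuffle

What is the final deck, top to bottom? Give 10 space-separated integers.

After op 1 (in_shuffle): [0 4 5 1 8 6 3 2 7 9]
After op 2 (cut(3)): [1 8 6 3 2 7 9 0 4 5]
After op 3 (out_shuffle): [1 7 8 9 6 0 3 4 2 5]

Answer: 1 7 8 9 6 0 3 4 2 5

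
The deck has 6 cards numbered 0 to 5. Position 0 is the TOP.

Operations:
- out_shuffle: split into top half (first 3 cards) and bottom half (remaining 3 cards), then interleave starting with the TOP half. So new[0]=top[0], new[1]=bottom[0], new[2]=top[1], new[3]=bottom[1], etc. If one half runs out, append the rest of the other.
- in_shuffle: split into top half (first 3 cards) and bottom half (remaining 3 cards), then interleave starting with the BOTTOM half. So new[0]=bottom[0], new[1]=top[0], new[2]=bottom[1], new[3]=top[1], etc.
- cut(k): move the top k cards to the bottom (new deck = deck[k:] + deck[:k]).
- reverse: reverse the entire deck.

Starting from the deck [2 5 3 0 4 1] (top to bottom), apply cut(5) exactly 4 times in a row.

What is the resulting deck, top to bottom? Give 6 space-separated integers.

After op 1 (cut(5)): [1 2 5 3 0 4]
After op 2 (cut(5)): [4 1 2 5 3 0]
After op 3 (cut(5)): [0 4 1 2 5 3]
After op 4 (cut(5)): [3 0 4 1 2 5]

Answer: 3 0 4 1 2 5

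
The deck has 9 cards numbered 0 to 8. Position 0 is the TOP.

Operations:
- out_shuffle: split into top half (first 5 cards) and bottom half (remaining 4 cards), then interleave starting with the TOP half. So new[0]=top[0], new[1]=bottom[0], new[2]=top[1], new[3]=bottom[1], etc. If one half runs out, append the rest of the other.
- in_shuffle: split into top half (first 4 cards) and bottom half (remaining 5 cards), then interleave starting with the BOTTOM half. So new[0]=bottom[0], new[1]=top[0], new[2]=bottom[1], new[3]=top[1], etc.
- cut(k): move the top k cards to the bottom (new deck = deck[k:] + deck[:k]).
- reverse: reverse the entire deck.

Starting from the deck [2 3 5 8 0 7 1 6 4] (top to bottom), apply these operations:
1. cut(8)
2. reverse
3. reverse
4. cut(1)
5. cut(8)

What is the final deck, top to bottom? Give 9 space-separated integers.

Answer: 4 2 3 5 8 0 7 1 6

Derivation:
After op 1 (cut(8)): [4 2 3 5 8 0 7 1 6]
After op 2 (reverse): [6 1 7 0 8 5 3 2 4]
After op 3 (reverse): [4 2 3 5 8 0 7 1 6]
After op 4 (cut(1)): [2 3 5 8 0 7 1 6 4]
After op 5 (cut(8)): [4 2 3 5 8 0 7 1 6]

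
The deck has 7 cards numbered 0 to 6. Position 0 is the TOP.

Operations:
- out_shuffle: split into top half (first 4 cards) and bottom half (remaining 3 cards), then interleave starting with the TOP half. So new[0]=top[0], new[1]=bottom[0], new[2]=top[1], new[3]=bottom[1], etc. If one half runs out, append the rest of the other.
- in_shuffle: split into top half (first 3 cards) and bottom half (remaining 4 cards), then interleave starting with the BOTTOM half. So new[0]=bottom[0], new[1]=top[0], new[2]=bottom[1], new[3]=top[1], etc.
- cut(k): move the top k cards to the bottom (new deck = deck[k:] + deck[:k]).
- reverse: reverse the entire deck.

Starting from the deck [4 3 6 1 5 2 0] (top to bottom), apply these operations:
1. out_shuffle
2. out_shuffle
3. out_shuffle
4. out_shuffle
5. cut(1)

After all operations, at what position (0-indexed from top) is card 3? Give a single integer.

Answer: 1

Derivation:
After op 1 (out_shuffle): [4 5 3 2 6 0 1]
After op 2 (out_shuffle): [4 6 5 0 3 1 2]
After op 3 (out_shuffle): [4 3 6 1 5 2 0]
After op 4 (out_shuffle): [4 5 3 2 6 0 1]
After op 5 (cut(1)): [5 3 2 6 0 1 4]
Card 3 is at position 1.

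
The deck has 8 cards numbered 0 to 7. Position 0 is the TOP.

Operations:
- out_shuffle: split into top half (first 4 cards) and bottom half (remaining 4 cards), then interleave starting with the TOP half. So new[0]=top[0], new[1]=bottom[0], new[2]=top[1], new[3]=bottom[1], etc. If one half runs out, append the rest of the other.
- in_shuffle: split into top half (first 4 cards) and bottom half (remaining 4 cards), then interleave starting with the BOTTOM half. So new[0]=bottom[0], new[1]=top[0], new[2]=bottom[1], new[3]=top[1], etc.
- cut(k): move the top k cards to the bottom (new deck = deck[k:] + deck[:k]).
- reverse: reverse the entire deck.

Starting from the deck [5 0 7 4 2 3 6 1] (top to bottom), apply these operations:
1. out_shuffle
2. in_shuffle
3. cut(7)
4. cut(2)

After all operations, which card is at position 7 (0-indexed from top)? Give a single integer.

After op 1 (out_shuffle): [5 2 0 3 7 6 4 1]
After op 2 (in_shuffle): [7 5 6 2 4 0 1 3]
After op 3 (cut(7)): [3 7 5 6 2 4 0 1]
After op 4 (cut(2)): [5 6 2 4 0 1 3 7]
Position 7: card 7.

Answer: 7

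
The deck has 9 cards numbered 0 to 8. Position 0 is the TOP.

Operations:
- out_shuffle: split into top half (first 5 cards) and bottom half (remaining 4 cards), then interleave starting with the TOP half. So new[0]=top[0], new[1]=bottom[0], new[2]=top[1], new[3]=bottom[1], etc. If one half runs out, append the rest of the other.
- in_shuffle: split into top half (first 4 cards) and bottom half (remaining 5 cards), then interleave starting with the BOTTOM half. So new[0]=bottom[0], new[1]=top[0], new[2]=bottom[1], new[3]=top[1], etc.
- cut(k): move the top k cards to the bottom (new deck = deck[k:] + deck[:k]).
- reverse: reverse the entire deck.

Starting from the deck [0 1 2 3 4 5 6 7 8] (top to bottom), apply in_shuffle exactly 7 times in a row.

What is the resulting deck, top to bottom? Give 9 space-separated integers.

Answer: 4 0 5 1 6 2 7 3 8

Derivation:
After op 1 (in_shuffle): [4 0 5 1 6 2 7 3 8]
After op 2 (in_shuffle): [6 4 2 0 7 5 3 1 8]
After op 3 (in_shuffle): [7 6 5 4 3 2 1 0 8]
After op 4 (in_shuffle): [3 7 2 6 1 5 0 4 8]
After op 5 (in_shuffle): [1 3 5 7 0 2 4 6 8]
After op 6 (in_shuffle): [0 1 2 3 4 5 6 7 8]
After op 7 (in_shuffle): [4 0 5 1 6 2 7 3 8]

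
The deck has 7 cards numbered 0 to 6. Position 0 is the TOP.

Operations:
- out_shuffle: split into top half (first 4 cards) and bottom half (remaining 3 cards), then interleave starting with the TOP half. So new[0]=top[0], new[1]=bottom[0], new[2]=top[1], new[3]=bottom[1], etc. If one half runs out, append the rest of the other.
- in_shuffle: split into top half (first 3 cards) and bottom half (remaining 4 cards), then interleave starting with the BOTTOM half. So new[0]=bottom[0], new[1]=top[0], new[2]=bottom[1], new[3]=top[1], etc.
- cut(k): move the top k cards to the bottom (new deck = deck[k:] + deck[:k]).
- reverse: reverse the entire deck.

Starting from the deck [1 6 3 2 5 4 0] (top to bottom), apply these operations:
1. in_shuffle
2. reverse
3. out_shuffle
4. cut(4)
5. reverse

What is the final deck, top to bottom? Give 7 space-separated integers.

After op 1 (in_shuffle): [2 1 5 6 4 3 0]
After op 2 (reverse): [0 3 4 6 5 1 2]
After op 3 (out_shuffle): [0 5 3 1 4 2 6]
After op 4 (cut(4)): [4 2 6 0 5 3 1]
After op 5 (reverse): [1 3 5 0 6 2 4]

Answer: 1 3 5 0 6 2 4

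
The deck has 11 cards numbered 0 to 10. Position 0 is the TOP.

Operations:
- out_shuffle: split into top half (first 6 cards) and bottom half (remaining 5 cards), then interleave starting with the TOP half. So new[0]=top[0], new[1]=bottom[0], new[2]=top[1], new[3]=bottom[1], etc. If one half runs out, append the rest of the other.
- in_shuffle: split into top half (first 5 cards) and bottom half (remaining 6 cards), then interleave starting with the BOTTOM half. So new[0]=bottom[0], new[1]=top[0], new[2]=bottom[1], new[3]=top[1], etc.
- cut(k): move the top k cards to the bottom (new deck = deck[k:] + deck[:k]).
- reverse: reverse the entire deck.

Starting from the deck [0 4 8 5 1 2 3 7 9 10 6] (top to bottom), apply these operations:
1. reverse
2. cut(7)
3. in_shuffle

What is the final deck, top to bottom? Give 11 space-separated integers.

Answer: 10 5 9 8 7 4 3 0 2 6 1

Derivation:
After op 1 (reverse): [6 10 9 7 3 2 1 5 8 4 0]
After op 2 (cut(7)): [5 8 4 0 6 10 9 7 3 2 1]
After op 3 (in_shuffle): [10 5 9 8 7 4 3 0 2 6 1]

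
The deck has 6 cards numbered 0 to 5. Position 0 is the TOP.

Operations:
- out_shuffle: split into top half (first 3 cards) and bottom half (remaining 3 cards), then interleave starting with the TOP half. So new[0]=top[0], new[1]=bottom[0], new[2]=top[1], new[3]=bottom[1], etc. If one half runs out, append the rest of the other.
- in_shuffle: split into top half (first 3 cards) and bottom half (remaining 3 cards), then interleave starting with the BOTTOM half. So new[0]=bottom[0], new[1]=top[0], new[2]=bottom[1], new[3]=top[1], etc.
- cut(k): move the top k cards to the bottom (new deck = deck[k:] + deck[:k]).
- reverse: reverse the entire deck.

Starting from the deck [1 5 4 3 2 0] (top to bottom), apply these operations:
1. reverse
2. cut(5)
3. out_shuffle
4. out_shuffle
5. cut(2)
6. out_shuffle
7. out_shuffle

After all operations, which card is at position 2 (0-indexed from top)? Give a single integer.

Answer: 5

Derivation:
After op 1 (reverse): [0 2 3 4 5 1]
After op 2 (cut(5)): [1 0 2 3 4 5]
After op 3 (out_shuffle): [1 3 0 4 2 5]
After op 4 (out_shuffle): [1 4 3 2 0 5]
After op 5 (cut(2)): [3 2 0 5 1 4]
After op 6 (out_shuffle): [3 5 2 1 0 4]
After op 7 (out_shuffle): [3 1 5 0 2 4]
Position 2: card 5.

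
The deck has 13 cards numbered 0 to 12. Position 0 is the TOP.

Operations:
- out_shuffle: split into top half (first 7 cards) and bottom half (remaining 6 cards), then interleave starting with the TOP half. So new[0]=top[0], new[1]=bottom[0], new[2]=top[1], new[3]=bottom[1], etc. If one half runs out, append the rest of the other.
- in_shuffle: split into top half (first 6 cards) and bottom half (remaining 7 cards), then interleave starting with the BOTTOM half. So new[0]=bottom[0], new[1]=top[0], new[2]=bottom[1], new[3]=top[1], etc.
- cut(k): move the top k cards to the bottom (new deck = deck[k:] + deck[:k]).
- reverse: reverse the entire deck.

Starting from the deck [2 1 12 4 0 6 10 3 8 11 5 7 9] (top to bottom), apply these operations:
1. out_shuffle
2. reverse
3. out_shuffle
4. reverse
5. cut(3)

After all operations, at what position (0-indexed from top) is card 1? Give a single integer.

Answer: 2

Derivation:
After op 1 (out_shuffle): [2 3 1 8 12 11 4 5 0 7 6 9 10]
After op 2 (reverse): [10 9 6 7 0 5 4 11 12 8 1 3 2]
After op 3 (out_shuffle): [10 11 9 12 6 8 7 1 0 3 5 2 4]
After op 4 (reverse): [4 2 5 3 0 1 7 8 6 12 9 11 10]
After op 5 (cut(3)): [3 0 1 7 8 6 12 9 11 10 4 2 5]
Card 1 is at position 2.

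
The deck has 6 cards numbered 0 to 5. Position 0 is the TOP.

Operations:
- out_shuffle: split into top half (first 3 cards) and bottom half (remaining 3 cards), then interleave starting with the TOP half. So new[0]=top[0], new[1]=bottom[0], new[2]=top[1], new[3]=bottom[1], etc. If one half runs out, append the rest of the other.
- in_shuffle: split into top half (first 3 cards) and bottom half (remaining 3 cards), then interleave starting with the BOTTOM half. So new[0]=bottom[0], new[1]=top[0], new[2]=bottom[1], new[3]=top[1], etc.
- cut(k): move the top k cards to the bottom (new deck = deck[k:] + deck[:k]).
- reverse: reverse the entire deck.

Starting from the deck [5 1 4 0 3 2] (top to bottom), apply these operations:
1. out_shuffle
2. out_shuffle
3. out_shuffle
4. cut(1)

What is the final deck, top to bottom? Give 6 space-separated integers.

After op 1 (out_shuffle): [5 0 1 3 4 2]
After op 2 (out_shuffle): [5 3 0 4 1 2]
After op 3 (out_shuffle): [5 4 3 1 0 2]
After op 4 (cut(1)): [4 3 1 0 2 5]

Answer: 4 3 1 0 2 5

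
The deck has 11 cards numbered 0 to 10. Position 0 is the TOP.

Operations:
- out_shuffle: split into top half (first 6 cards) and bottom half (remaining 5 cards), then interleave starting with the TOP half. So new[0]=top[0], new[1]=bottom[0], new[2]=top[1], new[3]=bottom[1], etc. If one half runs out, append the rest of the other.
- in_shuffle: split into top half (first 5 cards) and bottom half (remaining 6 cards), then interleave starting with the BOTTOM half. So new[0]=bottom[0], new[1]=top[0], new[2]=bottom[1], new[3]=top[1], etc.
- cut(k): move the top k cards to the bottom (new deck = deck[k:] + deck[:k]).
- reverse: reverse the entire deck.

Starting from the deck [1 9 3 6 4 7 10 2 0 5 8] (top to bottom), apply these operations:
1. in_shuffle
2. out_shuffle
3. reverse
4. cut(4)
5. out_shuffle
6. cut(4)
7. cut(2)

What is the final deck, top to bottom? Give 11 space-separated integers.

After op 1 (in_shuffle): [7 1 10 9 2 3 0 6 5 4 8]
After op 2 (out_shuffle): [7 0 1 6 10 5 9 4 2 8 3]
After op 3 (reverse): [3 8 2 4 9 5 10 6 1 0 7]
After op 4 (cut(4)): [9 5 10 6 1 0 7 3 8 2 4]
After op 5 (out_shuffle): [9 7 5 3 10 8 6 2 1 4 0]
After op 6 (cut(4)): [10 8 6 2 1 4 0 9 7 5 3]
After op 7 (cut(2)): [6 2 1 4 0 9 7 5 3 10 8]

Answer: 6 2 1 4 0 9 7 5 3 10 8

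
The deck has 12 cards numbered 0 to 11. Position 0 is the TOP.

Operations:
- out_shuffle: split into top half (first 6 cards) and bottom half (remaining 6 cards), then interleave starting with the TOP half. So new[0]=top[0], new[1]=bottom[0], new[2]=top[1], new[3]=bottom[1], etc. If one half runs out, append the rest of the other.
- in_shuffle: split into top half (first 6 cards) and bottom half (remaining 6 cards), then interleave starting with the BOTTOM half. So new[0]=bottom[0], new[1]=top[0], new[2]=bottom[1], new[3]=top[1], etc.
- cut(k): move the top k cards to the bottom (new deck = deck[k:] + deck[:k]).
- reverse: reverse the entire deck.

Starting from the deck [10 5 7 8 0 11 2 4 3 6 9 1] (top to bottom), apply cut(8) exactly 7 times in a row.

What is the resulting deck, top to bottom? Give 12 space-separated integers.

Answer: 3 6 9 1 10 5 7 8 0 11 2 4

Derivation:
After op 1 (cut(8)): [3 6 9 1 10 5 7 8 0 11 2 4]
After op 2 (cut(8)): [0 11 2 4 3 6 9 1 10 5 7 8]
After op 3 (cut(8)): [10 5 7 8 0 11 2 4 3 6 9 1]
After op 4 (cut(8)): [3 6 9 1 10 5 7 8 0 11 2 4]
After op 5 (cut(8)): [0 11 2 4 3 6 9 1 10 5 7 8]
After op 6 (cut(8)): [10 5 7 8 0 11 2 4 3 6 9 1]
After op 7 (cut(8)): [3 6 9 1 10 5 7 8 0 11 2 4]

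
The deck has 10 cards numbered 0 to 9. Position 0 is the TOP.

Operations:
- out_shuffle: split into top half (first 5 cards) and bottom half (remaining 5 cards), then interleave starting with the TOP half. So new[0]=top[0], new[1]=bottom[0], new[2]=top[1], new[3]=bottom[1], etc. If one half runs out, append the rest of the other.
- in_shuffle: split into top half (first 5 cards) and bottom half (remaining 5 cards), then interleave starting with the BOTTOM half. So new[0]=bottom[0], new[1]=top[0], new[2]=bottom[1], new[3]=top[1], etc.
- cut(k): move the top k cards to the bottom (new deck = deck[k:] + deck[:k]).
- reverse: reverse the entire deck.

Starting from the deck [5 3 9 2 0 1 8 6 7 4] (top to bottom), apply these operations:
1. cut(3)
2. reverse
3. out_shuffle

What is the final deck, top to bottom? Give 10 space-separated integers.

Answer: 9 6 3 8 5 1 4 0 7 2

Derivation:
After op 1 (cut(3)): [2 0 1 8 6 7 4 5 3 9]
After op 2 (reverse): [9 3 5 4 7 6 8 1 0 2]
After op 3 (out_shuffle): [9 6 3 8 5 1 4 0 7 2]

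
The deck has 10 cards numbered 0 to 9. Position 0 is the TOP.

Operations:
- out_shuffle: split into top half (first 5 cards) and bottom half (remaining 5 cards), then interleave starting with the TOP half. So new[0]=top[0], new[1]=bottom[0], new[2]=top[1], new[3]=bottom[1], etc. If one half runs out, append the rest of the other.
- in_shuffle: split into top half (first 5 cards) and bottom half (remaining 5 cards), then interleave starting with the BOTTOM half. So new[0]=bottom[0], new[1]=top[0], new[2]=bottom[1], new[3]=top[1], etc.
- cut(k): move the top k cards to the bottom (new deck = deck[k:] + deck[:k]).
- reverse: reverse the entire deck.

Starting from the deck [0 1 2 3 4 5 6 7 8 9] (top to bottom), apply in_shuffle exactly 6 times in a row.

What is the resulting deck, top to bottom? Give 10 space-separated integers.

Answer: 4 9 3 8 2 7 1 6 0 5

Derivation:
After op 1 (in_shuffle): [5 0 6 1 7 2 8 3 9 4]
After op 2 (in_shuffle): [2 5 8 0 3 6 9 1 4 7]
After op 3 (in_shuffle): [6 2 9 5 1 8 4 0 7 3]
After op 4 (in_shuffle): [8 6 4 2 0 9 7 5 3 1]
After op 5 (in_shuffle): [9 8 7 6 5 4 3 2 1 0]
After op 6 (in_shuffle): [4 9 3 8 2 7 1 6 0 5]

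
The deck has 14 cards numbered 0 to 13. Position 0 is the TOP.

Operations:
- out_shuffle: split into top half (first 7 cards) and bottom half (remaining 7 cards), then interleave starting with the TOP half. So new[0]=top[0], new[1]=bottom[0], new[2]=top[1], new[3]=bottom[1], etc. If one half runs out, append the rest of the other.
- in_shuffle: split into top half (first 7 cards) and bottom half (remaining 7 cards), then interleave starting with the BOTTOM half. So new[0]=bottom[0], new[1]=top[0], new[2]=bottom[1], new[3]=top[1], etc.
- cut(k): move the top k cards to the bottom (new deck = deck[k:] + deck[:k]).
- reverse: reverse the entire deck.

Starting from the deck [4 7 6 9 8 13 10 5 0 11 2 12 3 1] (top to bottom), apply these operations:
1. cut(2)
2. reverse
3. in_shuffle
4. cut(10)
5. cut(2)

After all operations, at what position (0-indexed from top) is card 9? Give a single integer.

After op 1 (cut(2)): [6 9 8 13 10 5 0 11 2 12 3 1 4 7]
After op 2 (reverse): [7 4 1 3 12 2 11 0 5 10 13 8 9 6]
After op 3 (in_shuffle): [0 7 5 4 10 1 13 3 8 12 9 2 6 11]
After op 4 (cut(10)): [9 2 6 11 0 7 5 4 10 1 13 3 8 12]
After op 5 (cut(2)): [6 11 0 7 5 4 10 1 13 3 8 12 9 2]
Card 9 is at position 12.

Answer: 12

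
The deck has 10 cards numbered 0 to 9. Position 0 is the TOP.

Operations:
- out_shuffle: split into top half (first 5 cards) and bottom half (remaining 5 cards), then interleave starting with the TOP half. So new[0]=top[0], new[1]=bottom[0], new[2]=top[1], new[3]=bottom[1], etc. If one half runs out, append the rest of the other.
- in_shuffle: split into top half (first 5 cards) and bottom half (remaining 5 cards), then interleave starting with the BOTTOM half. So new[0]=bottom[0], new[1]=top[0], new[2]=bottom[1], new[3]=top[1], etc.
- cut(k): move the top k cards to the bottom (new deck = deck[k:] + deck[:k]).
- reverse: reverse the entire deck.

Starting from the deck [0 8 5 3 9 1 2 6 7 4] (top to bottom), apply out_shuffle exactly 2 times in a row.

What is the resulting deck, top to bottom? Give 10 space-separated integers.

Answer: 0 6 1 3 8 7 2 9 5 4

Derivation:
After op 1 (out_shuffle): [0 1 8 2 5 6 3 7 9 4]
After op 2 (out_shuffle): [0 6 1 3 8 7 2 9 5 4]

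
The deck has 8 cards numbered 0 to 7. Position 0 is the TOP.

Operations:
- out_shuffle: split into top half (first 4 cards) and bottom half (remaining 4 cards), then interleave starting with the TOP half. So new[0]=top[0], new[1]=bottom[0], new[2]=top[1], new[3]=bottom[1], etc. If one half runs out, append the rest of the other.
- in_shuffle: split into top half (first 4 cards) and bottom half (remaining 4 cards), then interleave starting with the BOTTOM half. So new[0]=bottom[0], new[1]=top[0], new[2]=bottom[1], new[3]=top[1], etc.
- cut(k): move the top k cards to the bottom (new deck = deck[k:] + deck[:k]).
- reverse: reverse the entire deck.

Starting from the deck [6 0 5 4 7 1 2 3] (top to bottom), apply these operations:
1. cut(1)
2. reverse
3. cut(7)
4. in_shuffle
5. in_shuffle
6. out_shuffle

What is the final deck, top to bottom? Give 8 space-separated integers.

Answer: 4 5 1 7 3 2 0 6

Derivation:
After op 1 (cut(1)): [0 5 4 7 1 2 3 6]
After op 2 (reverse): [6 3 2 1 7 4 5 0]
After op 3 (cut(7)): [0 6 3 2 1 7 4 5]
After op 4 (in_shuffle): [1 0 7 6 4 3 5 2]
After op 5 (in_shuffle): [4 1 3 0 5 7 2 6]
After op 6 (out_shuffle): [4 5 1 7 3 2 0 6]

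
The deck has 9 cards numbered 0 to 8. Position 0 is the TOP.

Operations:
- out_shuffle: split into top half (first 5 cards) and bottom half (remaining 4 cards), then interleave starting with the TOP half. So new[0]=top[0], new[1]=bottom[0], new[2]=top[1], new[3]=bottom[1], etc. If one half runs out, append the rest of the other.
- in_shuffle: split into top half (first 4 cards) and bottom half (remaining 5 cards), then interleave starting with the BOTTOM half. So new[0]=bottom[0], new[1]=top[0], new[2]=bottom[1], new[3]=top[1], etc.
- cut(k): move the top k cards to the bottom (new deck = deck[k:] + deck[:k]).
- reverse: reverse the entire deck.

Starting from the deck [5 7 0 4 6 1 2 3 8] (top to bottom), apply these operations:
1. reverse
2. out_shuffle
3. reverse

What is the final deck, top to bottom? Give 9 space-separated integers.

Answer: 6 5 1 7 2 0 3 4 8

Derivation:
After op 1 (reverse): [8 3 2 1 6 4 0 7 5]
After op 2 (out_shuffle): [8 4 3 0 2 7 1 5 6]
After op 3 (reverse): [6 5 1 7 2 0 3 4 8]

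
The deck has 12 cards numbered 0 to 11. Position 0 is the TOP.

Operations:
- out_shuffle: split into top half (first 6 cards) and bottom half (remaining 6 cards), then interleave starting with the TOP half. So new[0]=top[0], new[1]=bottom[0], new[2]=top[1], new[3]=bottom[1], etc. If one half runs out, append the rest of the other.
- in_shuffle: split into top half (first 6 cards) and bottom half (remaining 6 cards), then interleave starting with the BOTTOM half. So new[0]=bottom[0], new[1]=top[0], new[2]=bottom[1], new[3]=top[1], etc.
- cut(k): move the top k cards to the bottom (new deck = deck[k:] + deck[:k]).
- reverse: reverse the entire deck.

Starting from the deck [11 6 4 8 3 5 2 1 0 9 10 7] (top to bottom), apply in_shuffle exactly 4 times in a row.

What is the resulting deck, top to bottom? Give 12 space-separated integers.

After op 1 (in_shuffle): [2 11 1 6 0 4 9 8 10 3 7 5]
After op 2 (in_shuffle): [9 2 8 11 10 1 3 6 7 0 5 4]
After op 3 (in_shuffle): [3 9 6 2 7 8 0 11 5 10 4 1]
After op 4 (in_shuffle): [0 3 11 9 5 6 10 2 4 7 1 8]

Answer: 0 3 11 9 5 6 10 2 4 7 1 8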